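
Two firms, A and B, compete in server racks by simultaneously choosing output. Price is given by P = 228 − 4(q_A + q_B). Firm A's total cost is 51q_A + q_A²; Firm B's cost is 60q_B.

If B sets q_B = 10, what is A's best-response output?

Firm A's profit: π = q_A(228 − 4(q_A + q_B)) − 51q_A − q_A².
∂π/∂q_A = 177 − 10q_A − 4q_B = 0, so q_A = 17.7 − 0.4q_B.
At q_B = 10: q_A = 17.7 − 0.4·10 = 13.7.

13.7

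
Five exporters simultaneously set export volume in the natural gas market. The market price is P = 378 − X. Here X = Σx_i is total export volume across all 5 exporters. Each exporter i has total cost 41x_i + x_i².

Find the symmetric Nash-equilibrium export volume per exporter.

A representative exporter's profit is π_i = x_i(378 − X) − 41x_i − x_i², with X = x_i + Σ_{j≠i} x_j.
First-order condition: 337 − 4x_i − Σ_{j≠i} x_j = 0.
With identical exporters, set every x_j = x: then 337 − 4x − 4x = 0, i.e. x = 337/8 = 42.125.

42.125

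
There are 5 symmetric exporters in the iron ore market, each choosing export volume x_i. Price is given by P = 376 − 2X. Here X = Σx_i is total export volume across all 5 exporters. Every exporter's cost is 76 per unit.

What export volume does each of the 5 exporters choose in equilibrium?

A representative exporter's profit is π_i = x_i(376 − 2X) − 76x_i, with X = x_i + Σ_{j≠i} x_j.
First-order condition: 300 − 4x_i − 2Σ_{j≠i} x_j = 0.
In a symmetric equilibrium every exporter chooses the same x, so Σ_{j≠i} x_j = 4x. The condition becomes 300 − 12x = 0, giving x = 300/12 = 25.

25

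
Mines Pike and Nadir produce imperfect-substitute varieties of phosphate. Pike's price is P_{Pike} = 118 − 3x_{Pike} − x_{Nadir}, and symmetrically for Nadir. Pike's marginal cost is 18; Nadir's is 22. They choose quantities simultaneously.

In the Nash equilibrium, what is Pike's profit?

Mine Pike's profit: π = x_{Pike}(118 − 3x_{Pike} − x_{Nadir}) − 18x_{Pike}.
∂π/∂x_{Pike} = 100 − 6x_{Pike} − x_{Nadir} = 0 ⇒ x_{Pike} = 50/3 − (1/6)x_{Nadir}.
Similarly x_{Nadir} = 16 − (1/6)x_{Pike}.
Substituting the second reaction function into the first: x_{Pike} = 50/3 − (1/6)(16 − (1/6)x_{Pike}), which gives (35/36)x_{Pike} = 14 ⇒ x_{Pike} = 14.4.
Then x_{Nadir} = 16 − (1/6)·14.4 = 13.6.
P_{Pike} = 118 − 3·14.4 − 13.6 = 61.2.
Profit = (61.2 − 18)·14.4 = 622.08.

622.08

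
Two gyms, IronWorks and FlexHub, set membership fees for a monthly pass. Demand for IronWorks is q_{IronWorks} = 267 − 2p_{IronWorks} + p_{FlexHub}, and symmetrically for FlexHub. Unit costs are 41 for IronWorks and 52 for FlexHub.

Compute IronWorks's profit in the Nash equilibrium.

11796.48

IronWorks's profit: π = (p_{IronWorks} − 41)(267 − 2p_{IronWorks} + p_{FlexHub}).
∂π/∂p_{IronWorks} = 349 − 4p_{IronWorks} + p_{FlexHub} = 0 ⇒ p_{IronWorks} = 87.25 + 0.25p_{FlexHub}.
Similarly p_{FlexHub} = 92.75 + 0.25p_{IronWorks}.
Plugging p_{FlexHub} into IronWorks's best response: p_{IronWorks} = 87.25 + 0.25(92.75 + 0.25p_{IronWorks}) ⇒ 0.9375p_{IronWorks} = 110.4375, so p_{IronWorks} = 117.8.
Then p_{FlexHub} = 92.75 + 0.25·117.8 = 122.2.
q_{IronWorks} = 267 − 2·117.8 + 122.2 = 153.6.
Profit = (117.8 − 41)·153.6 = 11796.48.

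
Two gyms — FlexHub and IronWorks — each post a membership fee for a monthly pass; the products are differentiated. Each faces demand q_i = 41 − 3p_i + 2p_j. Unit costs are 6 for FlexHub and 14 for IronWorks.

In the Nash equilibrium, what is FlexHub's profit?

315.1875

FlexHub's profit: π = (p_{FlexHub} − 6)(41 − 3p_{FlexHub} + 2p_{IronWorks}).
∂π/∂p_{FlexHub} = 59 − 6p_{FlexHub} + 2p_{IronWorks} = 0 ⇒ p_{FlexHub} = 59/6 + (1/3)p_{IronWorks}.
Similarly p_{IronWorks} = 83/6 + (1/3)p_{FlexHub}.
Substituting the second reaction function into the first: p_{FlexHub} = 59/6 + (1/3)(83/6 + (1/3)p_{FlexHub}), which gives (8/9)p_{FlexHub} = 130/9 ⇒ p_{FlexHub} = 16.25.
Then p_{IronWorks} = 83/6 + (1/3)·16.25 = 19.25.
q_{FlexHub} = 41 − 3·16.25 + 2·19.25 = 30.75.
Profit = (16.25 − 6)·30.75 = 315.1875.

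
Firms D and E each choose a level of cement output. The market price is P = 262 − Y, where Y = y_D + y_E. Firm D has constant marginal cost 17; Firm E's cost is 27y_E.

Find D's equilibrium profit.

7225

Firm D's profit: π = y_D(262 − (y_D + y_E)) − 17y_D.
∂π/∂y_D = 245 − 2y_D − y_E = 0, so y_D = 122.5 − 0.5y_E.
By the same steps for E: y_E = 117.5 − 0.5y_D.
Substituting the second reaction function into the first: y_D = 122.5 − 0.5(117.5 − 0.5y_D), which gives 0.75y_D = 63.75 ⇒ y_D = 85.
Then y_E = 117.5 − 0.5·85 = 75.
Price P = 262 − 160 = 102.
D's profit: (102 − 17)·85 = 7225.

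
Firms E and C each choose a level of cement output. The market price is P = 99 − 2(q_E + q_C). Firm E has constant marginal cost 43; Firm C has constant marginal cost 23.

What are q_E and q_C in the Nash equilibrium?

6, 16

Firm E's profit: π = q_E(99 − 2(q_E + q_C)) − 43q_E.
∂π/∂q_E = 56 − 4q_E − 2q_C = 0, so q_E = 14 − 0.5q_C.
By the same steps for C: q_C = 19 − 0.5q_E.
Solving the two reaction functions simultaneously: (1 − (−0.5)(−0.5))q_E = 14 − 0.5·19, so 0.75q_E = 4.5 and q_E = 6.
Then q_C = 19 − 0.5·6 = 16.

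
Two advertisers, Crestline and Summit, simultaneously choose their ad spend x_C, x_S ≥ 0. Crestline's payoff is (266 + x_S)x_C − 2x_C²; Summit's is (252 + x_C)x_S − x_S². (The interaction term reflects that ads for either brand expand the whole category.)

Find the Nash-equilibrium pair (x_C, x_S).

112, 182

Expanding Crestline's payoff: 266x_C + x_Sx_C − 2x_C².
∂π/∂x_C = 266 + x_S − 4x_C = 0, so x_C = 66.5 + 0.25x_S.
Likewise for Summit: x_S = 126 + 0.5x_C.
Solving the two reaction functions simultaneously: (1 − (0.25)(0.5))x_C = 66.5 + 0.25·126, so 0.875x_C = 98 and x_C = 112.
Then x_S = 126 + 0.5·112 = 182.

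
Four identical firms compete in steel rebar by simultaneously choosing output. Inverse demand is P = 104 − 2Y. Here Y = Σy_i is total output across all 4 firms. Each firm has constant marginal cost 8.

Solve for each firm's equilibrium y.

A representative firm's profit is π_i = y_i(104 − 2Y) − 8y_i, with Y = y_i + Σ_{j≠i} y_j.
First-order condition: 96 − 4y_i − 2Σ_{j≠i} y_j = 0.
In a symmetric equilibrium every firm chooses the same y, so Σ_{j≠i} y_j = 3y. The condition becomes 96 − 10y = 0, giving y = 96/10 = 9.6.

9.6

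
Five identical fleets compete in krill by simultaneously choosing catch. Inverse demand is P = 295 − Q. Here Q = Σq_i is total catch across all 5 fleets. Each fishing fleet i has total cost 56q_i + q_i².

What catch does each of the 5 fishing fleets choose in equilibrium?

A representative fishing fleet's profit is π_i = q_i(295 − Q) − 56q_i − q_i², with Q = q_i + Σ_{j≠i} q_j.
First-order condition: 239 − 4q_i − Σ_{j≠i} q_j = 0.
Imposing symmetry (q_j = q for all j) turns Σ_{j≠i} q_j into 4q, so 239 = 8q and q = 29.875.

29.875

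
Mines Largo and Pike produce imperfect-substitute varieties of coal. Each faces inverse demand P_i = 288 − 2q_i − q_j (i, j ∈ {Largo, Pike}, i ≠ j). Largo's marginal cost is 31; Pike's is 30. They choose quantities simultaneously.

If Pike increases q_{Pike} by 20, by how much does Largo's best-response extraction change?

Mine Largo's profit: π = q_{Largo}(288 − 2q_{Largo} − q_{Pike}) − 31q_{Largo}.
∂π/∂q_{Largo} = 257 − 4q_{Largo} − q_{Pike} = 0 ⇒ q_{Largo} = 64.25 − 0.25q_{Pike}.
The reaction-function slope is −0.25, so a 20-unit rise in q_{Pike} moves q_{Largo} by −0.25 × 20 = −5. Largo's best response falls — the actions are strategic substitutes.

-5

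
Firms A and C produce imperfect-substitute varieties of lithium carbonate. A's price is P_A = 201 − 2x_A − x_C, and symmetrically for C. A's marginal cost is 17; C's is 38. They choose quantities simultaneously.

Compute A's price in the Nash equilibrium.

Firm A's profit: π = x_A(201 − 2x_A − x_C) − 17x_A.
∂π/∂x_A = 184 − 4x_A − x_C = 0 ⇒ x_A = 46 − 0.25x_C.
Similarly x_C = 40.75 − 0.25x_A.
Substituting the second reaction function into the first: x_A = 46 − 0.25(40.75 − 0.25x_A), which gives 0.9375x_A = 35.8125 ⇒ x_A = 38.2.
Then x_C = 40.75 − 0.25·38.2 = 31.2.
P_A = 201 − 2·38.2 − 31.2 = 93.4.

93.4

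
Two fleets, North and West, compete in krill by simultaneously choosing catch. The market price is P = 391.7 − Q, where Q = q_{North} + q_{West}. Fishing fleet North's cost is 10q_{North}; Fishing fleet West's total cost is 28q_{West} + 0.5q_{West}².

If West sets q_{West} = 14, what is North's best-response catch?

183.85

Fishing fleet North's profit: π = q_{North}(391.7 − (q_{North} + q_{West})) − 10q_{North}.
∂π/∂q_{North} = 381.7 − 2q_{North} − q_{West} = 0, so q_{North} = 190.85 − 0.5q_{West}.
At q_{West} = 14: q_{North} = 190.85 − 0.5·14 = 183.85.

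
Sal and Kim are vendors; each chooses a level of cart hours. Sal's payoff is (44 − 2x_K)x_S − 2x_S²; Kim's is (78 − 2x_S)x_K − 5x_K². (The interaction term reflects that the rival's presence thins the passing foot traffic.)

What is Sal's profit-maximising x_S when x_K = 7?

Expanding Sal's payoff: 44x_S − 2x_Kx_S − 2x_S².
∂π/∂x_S = 44 − 2x_K − 4x_S = 0, so x_S = 11 − 0.5x_K.
At x_K = 7: x_S = 11 − 0.5·7 = 7.5.

7.5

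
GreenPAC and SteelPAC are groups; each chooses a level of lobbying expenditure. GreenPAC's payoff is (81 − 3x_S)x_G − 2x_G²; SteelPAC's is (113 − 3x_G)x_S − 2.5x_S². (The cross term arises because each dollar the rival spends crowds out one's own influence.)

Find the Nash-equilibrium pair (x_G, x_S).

Expanding GreenPAC's payoff: 81x_G − 3x_Sx_G − 2x_G².
∂π/∂x_G = 81 − 3x_S − 4x_G = 0, so x_G = 20.25 − 0.75x_S.
Likewise for SteelPAC: x_S = 22.6 − 0.6x_G.
Substituting the second reaction function into the first: x_G = 20.25 − 0.75(22.6 − 0.6x_G), which gives 0.55x_G = 3.3 ⇒ x_G = 6.
Then x_S = 22.6 − 0.6·6 = 19.

6, 19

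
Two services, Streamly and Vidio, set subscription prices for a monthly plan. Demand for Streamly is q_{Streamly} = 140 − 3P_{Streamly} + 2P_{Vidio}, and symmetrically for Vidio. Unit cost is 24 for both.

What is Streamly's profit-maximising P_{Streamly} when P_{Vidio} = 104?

Streamly's profit: π = (P_{Streamly} − 24)(140 − 3P_{Streamly} + 2P_{Vidio}).
∂π/∂P_{Streamly} = 212 − 6P_{Streamly} + 2P_{Vidio} = 0 ⇒ P_{Streamly} = 106/3 + (1/3)P_{Vidio}.
At P_{Vidio} = 104: P_{Streamly} = 106/3 + (1/3)·104 = 70.

70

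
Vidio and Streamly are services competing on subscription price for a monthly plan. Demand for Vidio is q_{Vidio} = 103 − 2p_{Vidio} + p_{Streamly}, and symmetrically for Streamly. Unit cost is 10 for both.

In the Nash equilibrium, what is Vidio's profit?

Vidio's profit: π = (p_{Vidio} − 10)(103 − 2p_{Vidio} + p_{Streamly}).
∂π/∂p_{Vidio} = 123 − 4p_{Vidio} + p_{Streamly} = 0 ⇒ p_{Vidio} = 30.75 + 0.25p_{Streamly}.
Setting p_{Vidio} = p_{Streamly} in the reaction function: p_{Vidio} = 30.75 + 0.25p_{Vidio}, so p_{Vidio} = 30.75 / 0.75 = 41.
q_{Vidio} = 103 − 2·41 + 41 = 62.
Profit = (41 − 10)·62 = 1922.

1922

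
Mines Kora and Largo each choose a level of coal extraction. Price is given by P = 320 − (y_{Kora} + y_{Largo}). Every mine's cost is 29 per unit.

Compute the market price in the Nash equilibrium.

Mine Kora's profit: π = y_{Kora}(320 − (y_{Kora} + y_{Largo})) − 29y_{Kora}.
∂π/∂y_{Kora} = 291 − 2y_{Kora} − y_{Largo} = 0, so y_{Kora} = 145.5 − 0.5y_{Largo}.
By symmetry y_{Largo} = y_{Kora}; substituting into the reaction function, 1.5y_{Kora} = 145.5 and y_{Kora} = 97.
Equilibrium price: P = 320 − 194 = 126.

126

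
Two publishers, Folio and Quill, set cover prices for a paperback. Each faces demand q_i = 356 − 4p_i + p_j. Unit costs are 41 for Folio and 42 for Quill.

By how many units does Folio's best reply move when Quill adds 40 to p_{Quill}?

5

Folio's profit: π = (p_{Folio} − 41)(356 − 4p_{Folio} + p_{Quill}).
∂π/∂p_{Folio} = 520 − 8p_{Folio} + p_{Quill} = 0 ⇒ p_{Folio} = 65 + 0.125p_{Quill}.
The reaction-function slope is 0.125, so a 40-unit rise in p_{Quill} moves p_{Folio} by 0.125 × 40 = 5. Folio's best response rises — the actions are strategic complements.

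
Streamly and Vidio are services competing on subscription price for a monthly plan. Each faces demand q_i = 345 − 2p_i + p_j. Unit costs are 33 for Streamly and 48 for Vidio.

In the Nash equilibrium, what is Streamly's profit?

Streamly's profit: π = (p_{Streamly} − 33)(345 − 2p_{Streamly} + p_{Vidio}).
∂π/∂p_{Streamly} = 411 − 4p_{Streamly} + p_{Vidio} = 0 ⇒ p_{Streamly} = 102.75 + 0.25p_{Vidio}.
Similarly p_{Vidio} = 110.25 + 0.25p_{Streamly}.
Substituting the second reaction function into the first: p_{Streamly} = 102.75 + 0.25(110.25 + 0.25p_{Streamly}), which gives 0.9375p_{Streamly} = 130.3125 ⇒ p_{Streamly} = 139.
Then p_{Vidio} = 110.25 + 0.25·139 = 145.
q_{Streamly} = 345 − 2·139 + 145 = 212.
Profit = (139 − 33)·212 = 22472.

22472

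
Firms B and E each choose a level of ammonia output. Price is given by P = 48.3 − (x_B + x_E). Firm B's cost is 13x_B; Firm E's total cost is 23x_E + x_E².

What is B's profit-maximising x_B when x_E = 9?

Firm B's profit: π = x_B(48.3 − (x_B + x_E)) − 13x_B.
∂π/∂x_B = 35.3 − 2x_B − x_E = 0, so x_B = 17.65 − 0.5x_E.
At x_E = 9: x_B = 17.65 − 0.5·9 = 13.15.

13.15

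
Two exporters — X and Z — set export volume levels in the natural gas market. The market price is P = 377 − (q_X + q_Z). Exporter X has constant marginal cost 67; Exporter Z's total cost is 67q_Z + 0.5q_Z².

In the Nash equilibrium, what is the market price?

Exporter X's profit: π = q_X(377 − (q_X + q_Z)) − 67q_X.
∂π/∂q_X = 310 − 2q_X − q_Z = 0, so q_X = 155 − 0.5q_Z.
For Z: ∂π/∂q_Z = 310 − 3q_Z − q_X = 0 ⇒ q_Z = 310/3 − (1/3)q_X.
Plugging q_Z into X's best response: q_X = 155 − 0.5(310/3 − (1/3)q_X) ⇒ (5/6)q_X = 310/3, so q_X = 124.
Then q_Z = 310/3 − (1/3)·124 = 62.
Equilibrium price: P = 377 − 186 = 191.

191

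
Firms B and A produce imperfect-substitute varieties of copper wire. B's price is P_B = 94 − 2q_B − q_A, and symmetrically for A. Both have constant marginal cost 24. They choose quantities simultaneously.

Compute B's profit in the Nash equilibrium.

Firm B's profit: π = q_B(94 − 2q_B − q_A) − 24q_B.
∂π/∂q_B = 70 − 4q_B − q_A = 0 ⇒ q_B = 17.5 − 0.25q_A.
By symmetry q_A = q_B; substituting into the reaction function, 1.25q_B = 17.5 and q_B = 14.
P_B = 94 − 2·14 − 14 = 52.
Profit = (52 − 24)·14 = 392.

392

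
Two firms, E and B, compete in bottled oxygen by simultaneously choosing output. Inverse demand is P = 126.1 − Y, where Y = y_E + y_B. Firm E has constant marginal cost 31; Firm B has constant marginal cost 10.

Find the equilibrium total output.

Firm E's profit: π = y_E(126.1 − (y_E + y_B)) − 31y_E.
∂π/∂y_E = 95.1 − 2y_E − y_B = 0, so y_E = 47.55 − 0.5y_B.
By the same steps for B: y_B = 58.05 − 0.5y_E.
Substituting the second reaction function into the first: y_E = 47.55 − 0.5(58.05 − 0.5y_E), which gives 0.75y_E = 18.525 ⇒ y_E = 24.7.
Then y_B = 58.05 − 0.5·24.7 = 45.7.
Total output: 24.7 + 45.7 = 70.4.

70.4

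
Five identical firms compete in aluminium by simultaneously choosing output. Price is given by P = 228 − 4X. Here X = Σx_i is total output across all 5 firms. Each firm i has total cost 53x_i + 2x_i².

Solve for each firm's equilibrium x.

6.25

A representative firm's profit is π_i = x_i(228 − 4X) − 53x_i − 2x_i², with X = x_i + Σ_{j≠i} x_j.
First-order condition: 175 − 12x_i − 4Σ_{j≠i} x_j = 0.
Imposing symmetry (x_j = x for all j) turns Σ_{j≠i} x_j into 4x, so 175 = 28x and x = 6.25.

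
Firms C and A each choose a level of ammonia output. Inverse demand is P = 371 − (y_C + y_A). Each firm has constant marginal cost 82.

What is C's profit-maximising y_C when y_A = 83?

103

Firm C's profit: π = y_C(371 − (y_C + y_A)) − 82y_C.
∂π/∂y_C = 289 − 2y_C − y_A = 0, so y_C = 144.5 − 0.5y_A.
At y_A = 83: y_C = 144.5 − 0.5·83 = 103.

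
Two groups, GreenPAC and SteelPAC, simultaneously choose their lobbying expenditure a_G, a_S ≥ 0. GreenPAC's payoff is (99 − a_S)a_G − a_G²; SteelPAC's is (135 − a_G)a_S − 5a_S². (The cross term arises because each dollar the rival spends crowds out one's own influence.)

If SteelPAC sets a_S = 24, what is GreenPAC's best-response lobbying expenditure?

Expanding GreenPAC's payoff: 99a_G − a_Sa_G − a_G².
∂π/∂a_G = 99 − a_S − 2a_G = 0, so a_G = 49.5 − 0.5a_S.
At a_S = 24: a_G = 49.5 − 0.5·24 = 37.5.

37.5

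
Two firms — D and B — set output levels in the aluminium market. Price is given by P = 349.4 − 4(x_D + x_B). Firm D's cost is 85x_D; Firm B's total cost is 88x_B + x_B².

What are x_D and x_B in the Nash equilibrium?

24.975, 16.15

Firm D's profit: π = x_D(349.4 − 4(x_D + x_B)) − 85x_D.
∂π/∂x_D = 264.4 − 8x_D − 4x_B = 0, so x_D = 33.05 − 0.5x_B.
For B: ∂π/∂x_B = 261.4 − 10x_B − 4x_D = 0 ⇒ x_B = 26.14 − 0.4x_D.
Substituting the second reaction function into the first: x_D = 33.05 − 0.5(26.14 − 0.4x_D), which gives 0.8x_D = 19.98 ⇒ x_D = 24.975.
Then x_B = 26.14 − 0.4·24.975 = 16.15.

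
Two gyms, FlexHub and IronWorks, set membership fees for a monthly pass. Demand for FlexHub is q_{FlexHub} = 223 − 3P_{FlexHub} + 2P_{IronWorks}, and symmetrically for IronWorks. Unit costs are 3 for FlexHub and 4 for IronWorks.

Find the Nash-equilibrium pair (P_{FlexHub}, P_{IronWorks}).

FlexHub's profit: π = (P_{FlexHub} − 3)(223 − 3P_{FlexHub} + 2P_{IronWorks}).
∂π/∂P_{FlexHub} = 232 − 6P_{FlexHub} + 2P_{IronWorks} = 0 ⇒ P_{FlexHub} = 116/3 + (1/3)P_{IronWorks}.
Similarly P_{IronWorks} = 235/6 + (1/3)P_{FlexHub}.
Solving the two reaction functions simultaneously: (1 − (1/3)(1/3))P_{FlexHub} = 116/3 + (1/3)·(235/6), so (8/9)P_{FlexHub} = 931/18 and P_{FlexHub} = 58.1875.
Then P_{IronWorks} = 235/6 + (1/3)·58.1875 = 58.5625.

58.1875, 58.5625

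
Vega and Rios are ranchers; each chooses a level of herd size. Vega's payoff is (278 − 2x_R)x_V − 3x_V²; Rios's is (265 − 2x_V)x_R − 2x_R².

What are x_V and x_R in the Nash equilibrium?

29.1, 51.7

Expanding Vega's payoff: 278x_V − 2x_Rx_V − 3x_V².
∂π/∂x_V = 278 − 2x_R − 6x_V = 0, so x_V = 139/3 − (1/3)x_R.
Likewise for Rios: x_R = 66.25 − 0.5x_V.
Solving the two reaction functions simultaneously: (1 − (−1/3)(−0.5))x_V = 139/3 − (1/3)·66.25, so (5/6)x_V = 24.25 and x_V = 29.1.
Then x_R = 66.25 − 0.5·29.1 = 51.7.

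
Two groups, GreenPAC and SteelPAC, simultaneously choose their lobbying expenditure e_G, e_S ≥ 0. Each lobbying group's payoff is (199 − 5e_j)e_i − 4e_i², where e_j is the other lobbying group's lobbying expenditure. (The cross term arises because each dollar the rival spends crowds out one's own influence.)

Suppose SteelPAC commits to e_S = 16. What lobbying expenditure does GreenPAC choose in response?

14.875

GreenPAC's payoff is (199 − 5e_S)e_G − 4e_G².
∂π/∂e_G = 199 − 5e_S − 8e_G = 0, so e_G = 24.875 − 0.625e_S.
At e_S = 16: e_G = 24.875 − 0.625·16 = 14.875.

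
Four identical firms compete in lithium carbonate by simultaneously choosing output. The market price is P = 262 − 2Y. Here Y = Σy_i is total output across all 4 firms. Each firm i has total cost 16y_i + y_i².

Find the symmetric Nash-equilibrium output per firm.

20.5

A representative firm's profit is π_i = y_i(262 − 2Y) − 16y_i − y_i², with Y = y_i + Σ_{j≠i} y_j.
First-order condition: 246 − 6y_i − 2Σ_{j≠i} y_j = 0.
With identical firms, set every y_j = y: then 246 − 6y − 6y = 0, i.e. y = 246/12 = 20.5.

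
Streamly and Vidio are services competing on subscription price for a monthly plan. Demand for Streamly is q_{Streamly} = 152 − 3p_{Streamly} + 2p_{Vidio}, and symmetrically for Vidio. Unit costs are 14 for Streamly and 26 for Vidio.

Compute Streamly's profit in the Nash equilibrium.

Streamly's profit: π = (p_{Streamly} − 14)(152 − 3p_{Streamly} + 2p_{Vidio}).
∂π/∂p_{Streamly} = 194 − 6p_{Streamly} + 2p_{Vidio} = 0 ⇒ p_{Streamly} = 97/3 + (1/3)p_{Vidio}.
Similarly p_{Vidio} = 115/3 + (1/3)p_{Streamly}.
Plugging p_{Vidio} into Streamly's best response: p_{Streamly} = 97/3 + (1/3)(115/3 + (1/3)p_{Streamly}) ⇒ (8/9)p_{Streamly} = 406/9, so p_{Streamly} = 50.75.
Then p_{Vidio} = 115/3 + (1/3)·50.75 = 55.25.
q_{Streamly} = 152 − 3·50.75 + 2·55.25 = 110.25.
Profit = (50.75 − 14)·110.25 = 4051.6875.

4051.6875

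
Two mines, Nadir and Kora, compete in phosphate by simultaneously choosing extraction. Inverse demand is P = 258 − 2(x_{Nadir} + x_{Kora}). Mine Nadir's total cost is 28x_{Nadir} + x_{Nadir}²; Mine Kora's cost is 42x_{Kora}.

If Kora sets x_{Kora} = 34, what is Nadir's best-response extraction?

27

Mine Nadir's profit: π = x_{Nadir}(258 − 2(x_{Nadir} + x_{Kora})) − 28x_{Nadir} − x_{Nadir}².
∂π/∂x_{Nadir} = 230 − 6x_{Nadir} − 2x_{Kora} = 0, so x_{Nadir} = 115/3 − (1/3)x_{Kora}.
At x_{Kora} = 34: x_{Nadir} = 115/3 − (1/3)·34 = 27.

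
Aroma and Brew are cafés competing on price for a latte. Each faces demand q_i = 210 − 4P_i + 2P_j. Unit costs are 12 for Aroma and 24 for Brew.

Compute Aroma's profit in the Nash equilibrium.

4251.04

Aroma's profit: π = (P_{Aroma} − 12)(210 − 4P_{Aroma} + 2P_{Brew}).
∂π/∂P_{Aroma} = 258 − 8P_{Aroma} + 2P_{Brew} = 0 ⇒ P_{Aroma} = 32.25 + 0.25P_{Brew}.
Similarly P_{Brew} = 38.25 + 0.25P_{Aroma}.
Substituting the second reaction function into the first: P_{Aroma} = 32.25 + 0.25(38.25 + 0.25P_{Aroma}), which gives 0.9375P_{Aroma} = 41.8125 ⇒ P_{Aroma} = 44.6.
Then P_{Brew} = 38.25 + 0.25·44.6 = 49.4.
q_{Aroma} = 210 − 4·44.6 + 2·49.4 = 130.4.
Profit = (44.6 − 12)·130.4 = 4251.04.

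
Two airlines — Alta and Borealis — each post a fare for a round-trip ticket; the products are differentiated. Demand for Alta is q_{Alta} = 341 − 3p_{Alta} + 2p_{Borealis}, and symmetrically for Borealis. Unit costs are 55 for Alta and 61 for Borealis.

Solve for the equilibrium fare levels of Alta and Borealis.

Alta's profit: π = (p_{Alta} − 55)(341 − 3p_{Alta} + 2p_{Borealis}).
∂π/∂p_{Alta} = 506 − 6p_{Alta} + 2p_{Borealis} = 0 ⇒ p_{Alta} = 253/3 + (1/3)p_{Borealis}.
Similarly p_{Borealis} = 262/3 + (1/3)p_{Alta}.
Solving the two reaction functions simultaneously: (1 − (1/3)(1/3))p_{Alta} = 253/3 + (1/3)·(262/3), so (8/9)p_{Alta} = 1021/9 and p_{Alta} = 127.625.
Then p_{Borealis} = 262/3 + (1/3)·127.625 = 129.875.

127.625, 129.875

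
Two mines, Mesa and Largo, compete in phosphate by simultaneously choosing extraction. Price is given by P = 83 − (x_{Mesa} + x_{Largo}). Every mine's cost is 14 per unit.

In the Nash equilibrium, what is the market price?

37

Mine Mesa's profit: π = x_{Mesa}(83 − (x_{Mesa} + x_{Largo})) − 14x_{Mesa}.
∂π/∂x_{Mesa} = 69 − 2x_{Mesa} − x_{Largo} = 0, so x_{Mesa} = 34.5 − 0.5x_{Largo}.
The game is symmetric, so in equilibrium x_{Largo} = x_{Mesa}: the reaction function gives 1.5x_{Mesa} = 34.5, hence x_{Mesa} = 23.
Equilibrium price: P = 83 − 46 = 37.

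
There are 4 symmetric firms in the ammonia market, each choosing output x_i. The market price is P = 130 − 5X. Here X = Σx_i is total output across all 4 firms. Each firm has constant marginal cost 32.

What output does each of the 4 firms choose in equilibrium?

3.92

A representative firm's profit is π_i = x_i(130 − 5X) − 32x_i, with X = x_i + Σ_{j≠i} x_j.
First-order condition: 98 − 10x_i − 5Σ_{j≠i} x_j = 0.
Imposing symmetry (x_j = x for all j) turns Σ_{j≠i} x_j into 3x, so 98 = 25x and x = 3.92.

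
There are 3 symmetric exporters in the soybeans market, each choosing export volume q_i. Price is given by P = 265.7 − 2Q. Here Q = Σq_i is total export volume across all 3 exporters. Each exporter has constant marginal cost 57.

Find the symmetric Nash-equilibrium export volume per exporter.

26.0875

A representative exporter's profit is π_i = q_i(265.7 − 2Q) − 57q_i, with Q = q_i + Σ_{j≠i} q_j.
First-order condition: 208.7 − 4q_i − 2Σ_{j≠i} q_j = 0.
With identical exporters, set every q_j = q: then 208.7 − 4q − 4q = 0, i.e. q = 208.7/8 = 26.0875.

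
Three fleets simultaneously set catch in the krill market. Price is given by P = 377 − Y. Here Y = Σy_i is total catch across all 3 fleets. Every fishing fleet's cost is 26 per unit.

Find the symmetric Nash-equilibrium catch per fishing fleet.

A representative fishing fleet's profit is π_i = y_i(377 − Y) − 26y_i, with Y = y_i + Σ_{j≠i} y_j.
First-order condition: 351 − 2y_i − Σ_{j≠i} y_j = 0.
With identical fishing fleets, set every y_j = y: then 351 − 2y − 2y = 0, i.e. y = 351/4 = 87.75.

87.75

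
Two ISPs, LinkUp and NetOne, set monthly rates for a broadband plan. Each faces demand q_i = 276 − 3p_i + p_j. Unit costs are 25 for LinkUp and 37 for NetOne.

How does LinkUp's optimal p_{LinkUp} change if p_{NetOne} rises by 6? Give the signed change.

1

LinkUp's profit: π = (p_{LinkUp} − 25)(276 − 3p_{LinkUp} + p_{NetOne}).
∂π/∂p_{LinkUp} = 351 − 6p_{LinkUp} + p_{NetOne} = 0 ⇒ p_{LinkUp} = 58.5 + (1/6)p_{NetOne}.
The reaction-function slope is 1/6, so a 6-unit rise in p_{NetOne} moves p_{LinkUp} by 1/6 × 6 = 1. LinkUp's best response rises — the actions are strategic complements.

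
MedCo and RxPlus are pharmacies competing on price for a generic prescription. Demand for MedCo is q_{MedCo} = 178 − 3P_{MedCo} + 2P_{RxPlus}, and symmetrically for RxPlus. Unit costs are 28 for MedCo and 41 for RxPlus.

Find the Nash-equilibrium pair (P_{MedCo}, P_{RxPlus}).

67.9375, 72.8125

MedCo's profit: π = (P_{MedCo} − 28)(178 − 3P_{MedCo} + 2P_{RxPlus}).
∂π/∂P_{MedCo} = 262 − 6P_{MedCo} + 2P_{RxPlus} = 0 ⇒ P_{MedCo} = 131/3 + (1/3)P_{RxPlus}.
Similarly P_{RxPlus} = 301/6 + (1/3)P_{MedCo}.
Plugging P_{RxPlus} into MedCo's best response: P_{MedCo} = 131/3 + (1/3)(301/6 + (1/3)P_{MedCo}) ⇒ (8/9)P_{MedCo} = 1087/18, so P_{MedCo} = 67.9375.
Then P_{RxPlus} = 301/6 + (1/3)·67.9375 = 72.8125.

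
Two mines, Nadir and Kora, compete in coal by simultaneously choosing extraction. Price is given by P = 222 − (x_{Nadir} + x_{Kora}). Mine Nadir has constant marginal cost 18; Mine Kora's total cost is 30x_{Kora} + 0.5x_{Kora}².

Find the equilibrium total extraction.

Mine Nadir's profit: π = x_{Nadir}(222 − (x_{Nadir} + x_{Kora})) − 18x_{Nadir}.
∂π/∂x_{Nadir} = 204 − 2x_{Nadir} − x_{Kora} = 0, so x_{Nadir} = 102 − 0.5x_{Kora}.
For Kora: ∂π/∂x_{Kora} = 192 − 3x_{Kora} − x_{Nadir} = 0 ⇒ x_{Kora} = 64 − (1/3)x_{Nadir}.
Plugging x_{Kora} into Nadir's best response: x_{Nadir} = 102 − 0.5(64 − (1/3)x_{Nadir}) ⇒ (5/6)x_{Nadir} = 70, so x_{Nadir} = 84.
Then x_{Kora} = 64 − (1/3)·84 = 36.
Total extraction: 84 + 36 = 120.

120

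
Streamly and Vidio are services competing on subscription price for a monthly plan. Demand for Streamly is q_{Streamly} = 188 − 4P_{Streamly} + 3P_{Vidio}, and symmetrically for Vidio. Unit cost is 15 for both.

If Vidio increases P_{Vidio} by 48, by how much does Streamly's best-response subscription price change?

Streamly's profit: π = (P_{Streamly} − 15)(188 − 4P_{Streamly} + 3P_{Vidio}).
∂π/∂P_{Streamly} = 248 − 8P_{Streamly} + 3P_{Vidio} = 0 ⇒ P_{Streamly} = 31 + 0.375P_{Vidio}.
The reaction-function slope is 0.375, so a 48-unit rise in P_{Vidio} moves P_{Streamly} by 0.375 × 48 = 18. Streamly's best response rises — the actions are strategic complements.

18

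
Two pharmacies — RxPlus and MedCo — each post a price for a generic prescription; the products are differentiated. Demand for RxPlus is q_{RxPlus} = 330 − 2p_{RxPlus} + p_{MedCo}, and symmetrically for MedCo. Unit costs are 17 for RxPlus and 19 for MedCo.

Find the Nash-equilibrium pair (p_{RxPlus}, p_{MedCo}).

121.6, 122.4

RxPlus's profit: π = (p_{RxPlus} − 17)(330 − 2p_{RxPlus} + p_{MedCo}).
∂π/∂p_{RxPlus} = 364 − 4p_{RxPlus} + p_{MedCo} = 0 ⇒ p_{RxPlus} = 91 + 0.25p_{MedCo}.
Similarly p_{MedCo} = 92 + 0.25p_{RxPlus}.
Solving the two reaction functions simultaneously: (1 − (0.25)(0.25))p_{RxPlus} = 91 + 0.25·92, so 0.9375p_{RxPlus} = 114 and p_{RxPlus} = 121.6.
Then p_{MedCo} = 92 + 0.25·121.6 = 122.4.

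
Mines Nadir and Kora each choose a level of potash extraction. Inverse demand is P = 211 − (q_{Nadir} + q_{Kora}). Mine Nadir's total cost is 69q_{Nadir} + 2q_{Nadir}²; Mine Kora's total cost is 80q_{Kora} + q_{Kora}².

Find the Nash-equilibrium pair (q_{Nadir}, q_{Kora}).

Mine Nadir's profit: π = q_{Nadir}(211 − (q_{Nadir} + q_{Kora})) − 69q_{Nadir} − 2q_{Nadir}².
∂π/∂q_{Nadir} = 142 − 6q_{Nadir} − q_{Kora} = 0, so q_{Nadir} = 71/3 − (1/6)q_{Kora}.
For Kora: ∂π/∂q_{Kora} = 131 − 4q_{Kora} − q_{Nadir} = 0 ⇒ q_{Kora} = 32.75 − 0.25q_{Nadir}.
Plugging q_{Kora} into Nadir's best response: q_{Nadir} = 71/3 − (1/6)(32.75 − 0.25q_{Nadir}) ⇒ (23/24)q_{Nadir} = 437/24, so q_{Nadir} = 19.
Then q_{Kora} = 32.75 − 0.25·19 = 28.

19, 28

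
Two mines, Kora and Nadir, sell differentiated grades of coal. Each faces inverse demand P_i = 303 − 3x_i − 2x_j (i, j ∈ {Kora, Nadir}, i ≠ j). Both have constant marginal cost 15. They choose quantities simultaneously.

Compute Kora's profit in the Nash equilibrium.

Mine Kora's profit: π = x_{Kora}(303 − 3x_{Kora} − 2x_{Nadir}) − 15x_{Kora}.
∂π/∂x_{Kora} = 288 − 6x_{Kora} − 2x_{Nadir} = 0 ⇒ x_{Kora} = 48 − (1/3)x_{Nadir}.
By symmetry x_{Nadir} = x_{Kora}; substituting into the reaction function, (4/3)x_{Kora} = 48 and x_{Kora} = 36.
P_{Kora} = 303 − 3·36 − 2·36 = 123.
Profit = (123 − 15)·36 = 3888.

3888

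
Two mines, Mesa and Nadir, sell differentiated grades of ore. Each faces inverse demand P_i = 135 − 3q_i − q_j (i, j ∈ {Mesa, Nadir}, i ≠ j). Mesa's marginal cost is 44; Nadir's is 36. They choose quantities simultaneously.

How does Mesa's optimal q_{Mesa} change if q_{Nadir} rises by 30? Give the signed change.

-5

Mine Mesa's profit: π = q_{Mesa}(135 − 3q_{Mesa} − q_{Nadir}) − 44q_{Mesa}.
∂π/∂q_{Mesa} = 91 − 6q_{Mesa} − q_{Nadir} = 0 ⇒ q_{Mesa} = 91/6 − (1/6)q_{Nadir}.
The reaction-function slope is −1/6, so a 30-unit rise in q_{Nadir} moves q_{Mesa} by −1/6 × 30 = −5. Mesa's best response falls — the actions are strategic substitutes.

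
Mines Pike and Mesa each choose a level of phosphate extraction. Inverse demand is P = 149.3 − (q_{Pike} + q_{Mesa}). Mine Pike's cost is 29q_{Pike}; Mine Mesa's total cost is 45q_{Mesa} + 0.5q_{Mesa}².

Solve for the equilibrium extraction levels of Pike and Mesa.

51.32, 17.66

Mine Pike's profit: π = q_{Pike}(149.3 − (q_{Pike} + q_{Mesa})) − 29q_{Pike}.
∂π/∂q_{Pike} = 120.3 − 2q_{Pike} − q_{Mesa} = 0, so q_{Pike} = 60.15 − 0.5q_{Mesa}.
For Mesa: ∂π/∂q_{Mesa} = 104.3 − 3q_{Mesa} − q_{Pike} = 0 ⇒ q_{Mesa} = 1043/30 − (1/3)q_{Pike}.
Substituting the second reaction function into the first: q_{Pike} = 60.15 − 0.5(1043/30 − (1/3)q_{Pike}), which gives (5/6)q_{Pike} = 1283/30 ⇒ q_{Pike} = 51.32.
Then q_{Mesa} = 1043/30 − (1/3)·51.32 = 17.66.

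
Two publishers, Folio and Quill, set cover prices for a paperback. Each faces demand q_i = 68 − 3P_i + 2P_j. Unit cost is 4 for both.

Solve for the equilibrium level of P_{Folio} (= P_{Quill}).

20

Folio's profit: π = (P_{Folio} − 4)(68 − 3P_{Folio} + 2P_{Quill}).
∂π/∂P_{Folio} = 80 − 6P_{Folio} + 2P_{Quill} = 0 ⇒ P_{Folio} = 40/3 + (1/3)P_{Quill}.
Setting P_{Folio} = P_{Quill} in the reaction function: P_{Folio} = 40/3 + (1/3)P_{Folio}, so P_{Folio} = (40/3) / (2/3) = 20.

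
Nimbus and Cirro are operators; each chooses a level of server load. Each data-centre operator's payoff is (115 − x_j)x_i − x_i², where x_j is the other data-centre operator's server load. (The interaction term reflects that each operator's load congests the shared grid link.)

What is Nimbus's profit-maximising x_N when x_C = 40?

37.5

Nimbus's payoff is (115 − x_C)x_N − x_N².
∂π/∂x_N = 115 − x_C − 2x_N = 0, so x_N = 57.5 − 0.5x_C.
At x_C = 40: x_N = 57.5 − 0.5·40 = 37.5.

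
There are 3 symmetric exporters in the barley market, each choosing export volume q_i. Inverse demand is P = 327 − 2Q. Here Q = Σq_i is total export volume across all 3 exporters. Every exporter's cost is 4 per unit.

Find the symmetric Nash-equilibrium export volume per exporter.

40.375

A representative exporter's profit is π_i = q_i(327 − 2Q) − 4q_i, with Q = q_i + Σ_{j≠i} q_j.
First-order condition: 323 − 4q_i − 2Σ_{j≠i} q_j = 0.
With identical exporters, set every q_j = q: then 323 − 4q − 4q = 0, i.e. q = 323/8 = 40.375.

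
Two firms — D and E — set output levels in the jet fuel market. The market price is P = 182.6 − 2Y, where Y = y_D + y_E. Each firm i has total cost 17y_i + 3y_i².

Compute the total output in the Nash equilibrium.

Firm D's profit: π = y_D(182.6 − 2(y_D + y_E)) − 17y_D − 3y_D².
∂π/∂y_D = 165.6 − 10y_D − 2y_E = 0, so y_D = 16.56 − 0.2y_E.
By symmetry y_E = y_D; substituting into the reaction function, 1.2y_D = 16.56 and y_D = 13.8.
Total output: 13.8 + 13.8 = 27.6.

27.6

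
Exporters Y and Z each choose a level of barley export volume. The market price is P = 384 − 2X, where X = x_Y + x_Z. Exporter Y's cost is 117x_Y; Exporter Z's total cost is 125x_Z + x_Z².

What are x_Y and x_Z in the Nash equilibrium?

Exporter Y's profit: π = x_Y(384 − 2(x_Y + x_Z)) − 117x_Y.
∂π/∂x_Y = 267 − 4x_Y − 2x_Z = 0, so x_Y = 66.75 − 0.5x_Z.
For Z: ∂π/∂x_Z = 259 − 6x_Z − 2x_Y = 0 ⇒ x_Z = 259/6 − (1/3)x_Y.
Solving the two reaction functions simultaneously: (1 − (−0.5)(−1/3))x_Y = 66.75 − 0.5·(259/6), so (5/6)x_Y = 271/6 and x_Y = 54.2.
Then x_Z = 259/6 − (1/3)·54.2 = 25.1.

54.2, 25.1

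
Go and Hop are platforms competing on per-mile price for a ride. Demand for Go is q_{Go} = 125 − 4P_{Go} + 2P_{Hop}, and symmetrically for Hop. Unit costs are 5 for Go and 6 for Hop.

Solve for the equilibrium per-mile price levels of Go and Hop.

Go's profit: π = (P_{Go} − 5)(125 − 4P_{Go} + 2P_{Hop}).
∂π/∂P_{Go} = 145 − 8P_{Go} + 2P_{Hop} = 0 ⇒ P_{Go} = 18.125 + 0.25P_{Hop}.
Similarly P_{Hop} = 18.625 + 0.25P_{Go}.
Solving the two reaction functions simultaneously: (1 − (0.25)(0.25))P_{Go} = 18.125 + 0.25·18.625, so 0.9375P_{Go} = 729/32 and P_{Go} = 24.3.
Then P_{Hop} = 18.625 + 0.25·24.3 = 24.7.

24.3, 24.7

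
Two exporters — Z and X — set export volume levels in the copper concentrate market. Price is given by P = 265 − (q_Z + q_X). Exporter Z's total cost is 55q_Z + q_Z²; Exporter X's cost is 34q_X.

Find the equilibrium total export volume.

Exporter Z's profit: π = q_Z(265 − (q_Z + q_X)) − 55q_Z − q_Z².
∂π/∂q_Z = 210 − 4q_Z − q_X = 0, so q_Z = 52.5 − 0.25q_X.
For X: ∂π/∂q_X = 231 − 2q_X − q_Z = 0 ⇒ q_X = 115.5 − 0.5q_Z.
Substituting the second reaction function into the first: q_Z = 52.5 − 0.25(115.5 − 0.5q_Z), which gives 0.875q_Z = 23.625 ⇒ q_Z = 27.
Then q_X = 115.5 − 0.5·27 = 102.
Total export volume: 27 + 102 = 129.

129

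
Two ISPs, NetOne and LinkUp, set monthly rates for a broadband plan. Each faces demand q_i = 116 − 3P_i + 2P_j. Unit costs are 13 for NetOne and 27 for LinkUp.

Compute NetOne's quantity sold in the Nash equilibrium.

NetOne's profit: π = (P_{NetOne} − 13)(116 − 3P_{NetOne} + 2P_{LinkUp}).
∂π/∂P_{NetOne} = 155 − 6P_{NetOne} + 2P_{LinkUp} = 0 ⇒ P_{NetOne} = 155/6 + (1/3)P_{LinkUp}.
Similarly P_{LinkUp} = 197/6 + (1/3)P_{NetOne}.
Plugging P_{LinkUp} into NetOne's best response: P_{NetOne} = 155/6 + (1/3)(197/6 + (1/3)P_{NetOne}) ⇒ (8/9)P_{NetOne} = 331/9, so P_{NetOne} = 41.375.
Then P_{LinkUp} = 197/6 + (1/3)·41.375 = 46.625.
q_{NetOne} = 116 − 3·41.375 + 2·46.625 = 85.125.

85.125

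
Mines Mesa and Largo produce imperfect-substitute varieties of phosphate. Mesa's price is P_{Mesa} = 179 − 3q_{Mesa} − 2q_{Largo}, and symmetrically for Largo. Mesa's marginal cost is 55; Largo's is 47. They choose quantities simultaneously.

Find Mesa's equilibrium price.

100

Mine Mesa's profit: π = q_{Mesa}(179 − 3q_{Mesa} − 2q_{Largo}) − 55q_{Mesa}.
∂π/∂q_{Mesa} = 124 − 6q_{Mesa} − 2q_{Largo} = 0 ⇒ q_{Mesa} = 62/3 − (1/3)q_{Largo}.
Similarly q_{Largo} = 22 − (1/3)q_{Mesa}.
Plugging q_{Largo} into Mesa's best response: q_{Mesa} = 62/3 − (1/3)(22 − (1/3)q_{Mesa}) ⇒ (8/9)q_{Mesa} = 40/3, so q_{Mesa} = 15.
Then q_{Largo} = 22 − (1/3)·15 = 17.
P_{Mesa} = 179 − 3·15 − 2·17 = 100.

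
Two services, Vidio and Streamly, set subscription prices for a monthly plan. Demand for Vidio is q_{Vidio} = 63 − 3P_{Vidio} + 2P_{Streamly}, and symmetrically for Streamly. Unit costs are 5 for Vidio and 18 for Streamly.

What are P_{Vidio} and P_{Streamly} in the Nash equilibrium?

21.9375, 26.8125

Vidio's profit: π = (P_{Vidio} − 5)(63 − 3P_{Vidio} + 2P_{Streamly}).
∂π/∂P_{Vidio} = 78 − 6P_{Vidio} + 2P_{Streamly} = 0 ⇒ P_{Vidio} = 13 + (1/3)P_{Streamly}.
Similarly P_{Streamly} = 19.5 + (1/3)P_{Vidio}.
Plugging P_{Streamly} into Vidio's best response: P_{Vidio} = 13 + (1/3)(19.5 + (1/3)P_{Vidio}) ⇒ (8/9)P_{Vidio} = 19.5, so P_{Vidio} = 21.9375.
Then P_{Streamly} = 19.5 + (1/3)·21.9375 = 26.8125.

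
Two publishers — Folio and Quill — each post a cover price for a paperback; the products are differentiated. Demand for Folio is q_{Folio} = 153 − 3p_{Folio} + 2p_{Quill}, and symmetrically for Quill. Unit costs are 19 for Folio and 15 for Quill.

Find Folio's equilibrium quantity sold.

98.25

Folio's profit: π = (p_{Folio} − 19)(153 − 3p_{Folio} + 2p_{Quill}).
∂π/∂p_{Folio} = 210 − 6p_{Folio} + 2p_{Quill} = 0 ⇒ p_{Folio} = 35 + (1/3)p_{Quill}.
Similarly p_{Quill} = 33 + (1/3)p_{Folio}.
Substituting the second reaction function into the first: p_{Folio} = 35 + (1/3)(33 + (1/3)p_{Folio}), which gives (8/9)p_{Folio} = 46 ⇒ p_{Folio} = 51.75.
Then p_{Quill} = 33 + (1/3)·51.75 = 50.25.
q_{Folio} = 153 − 3·51.75 + 2·50.25 = 98.25.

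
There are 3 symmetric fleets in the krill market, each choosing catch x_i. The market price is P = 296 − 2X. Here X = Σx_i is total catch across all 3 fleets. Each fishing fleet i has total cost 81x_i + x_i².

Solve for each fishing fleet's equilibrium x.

21.5

A representative fishing fleet's profit is π_i = x_i(296 − 2X) − 81x_i − x_i², with X = x_i + Σ_{j≠i} x_j.
First-order condition: 215 − 6x_i − 2Σ_{j≠i} x_j = 0.
Imposing symmetry (x_j = x for all j) turns Σ_{j≠i} x_j into 2x, so 215 = 10x and x = 21.5.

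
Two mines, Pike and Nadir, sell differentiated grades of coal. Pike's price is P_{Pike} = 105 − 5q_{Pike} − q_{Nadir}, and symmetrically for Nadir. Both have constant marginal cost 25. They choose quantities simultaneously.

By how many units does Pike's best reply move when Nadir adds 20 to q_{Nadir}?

-2

Mine Pike's profit: π = q_{Pike}(105 − 5q_{Pike} − q_{Nadir}) − 25q_{Pike}.
∂π/∂q_{Pike} = 80 − 10q_{Pike} − q_{Nadir} = 0 ⇒ q_{Pike} = 8 − 0.1q_{Nadir}.
The reaction-function slope is −0.1, so a 20-unit rise in q_{Nadir} moves q_{Pike} by −0.1 × 20 = −2. Pike's best response falls — the actions are strategic substitutes.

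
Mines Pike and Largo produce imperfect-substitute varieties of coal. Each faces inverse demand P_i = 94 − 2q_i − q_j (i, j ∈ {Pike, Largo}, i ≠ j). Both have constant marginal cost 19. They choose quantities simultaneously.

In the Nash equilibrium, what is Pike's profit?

Mine Pike's profit: π = q_{Pike}(94 − 2q_{Pike} − q_{Largo}) − 19q_{Pike}.
∂π/∂q_{Pike} = 75 − 4q_{Pike} − q_{Largo} = 0 ⇒ q_{Pike} = 18.75 − 0.25q_{Largo}.
By symmetry q_{Largo} = q_{Pike}; substituting into the reaction function, 1.25q_{Pike} = 18.75 and q_{Pike} = 15.
P_{Pike} = 94 − 2·15 − 15 = 49.
Profit = (49 − 19)·15 = 450.

450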